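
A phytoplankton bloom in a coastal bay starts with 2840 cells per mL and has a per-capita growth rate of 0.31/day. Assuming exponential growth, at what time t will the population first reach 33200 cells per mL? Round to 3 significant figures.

Set N₀·e^(rt) = 33200: e^(0.31·t) = 33200/2840 = 11.69.
0.31·t = ln(11.69) = 2.4587, so t = 2.4587/0.31 = 7.9314.

7.93 days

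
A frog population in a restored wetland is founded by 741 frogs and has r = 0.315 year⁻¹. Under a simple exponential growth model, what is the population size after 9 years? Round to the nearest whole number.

N(t) = N₀·e^(rt) = 741 × e^(0.315×9) = 741 × e^2.835.
e^2.835 ≈ 17.03, so N ≈ 741 × 17.03 = 12619.5.

12620 frogs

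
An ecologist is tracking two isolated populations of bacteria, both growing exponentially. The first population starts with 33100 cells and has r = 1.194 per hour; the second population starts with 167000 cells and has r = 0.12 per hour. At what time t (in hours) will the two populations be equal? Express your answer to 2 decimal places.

Set 33100·e^(1.194t) = 167000·e^(0.12t).
e^((1.194 − 0.12)t) = 167000/33100 → e^(1.074·t) = 5.0453.
1.074·t = ln(5.0453) = 1.6185, so t = 1.6185/1.074 = 1.5069.

1.51 hours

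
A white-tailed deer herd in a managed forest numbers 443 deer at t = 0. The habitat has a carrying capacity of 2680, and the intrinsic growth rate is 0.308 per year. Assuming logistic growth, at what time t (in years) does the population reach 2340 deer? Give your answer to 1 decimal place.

A = (K − N₀)/N₀ = (2680 − 443)/443 = 5.0497.
Solve 2680/(1 + 5.0497·e^(−0.308t)) = 2340: 1 + 5.0497·e^(−0.308t) = 1.1453, so e^(−0.308t) = 0.028774.
−0.308·t = ln(0.028774) = -3.5483, so t = 3.5483/0.308 = 11.52.

11.5 years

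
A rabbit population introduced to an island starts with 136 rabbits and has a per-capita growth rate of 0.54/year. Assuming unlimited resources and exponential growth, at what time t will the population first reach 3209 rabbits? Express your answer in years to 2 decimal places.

5.85 years

Set N₀·e^(rt) = 3209: e^(0.54·t) = 3209/136 = 23.596.
0.54·t = ln(23.596) = 3.1611, so t = 3.1611/0.54 = 5.8538.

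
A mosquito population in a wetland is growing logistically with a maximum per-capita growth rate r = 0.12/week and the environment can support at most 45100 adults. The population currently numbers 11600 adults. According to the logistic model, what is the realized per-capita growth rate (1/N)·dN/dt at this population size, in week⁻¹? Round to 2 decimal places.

0.09 per week

(1/N)·dN/dt = r(1 − N/K) = 0.12 × (1 − 11600/45100).
= 0.12 × 0.74279 = 0.089135.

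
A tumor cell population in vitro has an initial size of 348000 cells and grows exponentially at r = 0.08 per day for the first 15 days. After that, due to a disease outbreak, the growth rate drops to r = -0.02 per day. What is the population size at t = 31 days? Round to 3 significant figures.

Phase 1: N(15) = 348000·e^(0.08×15) = 348000·e^1.2 = 1.155401×10^6.
Phase 2 runs for 31 − 15 = 16 days at r = -0.02.
N(31) = 1.155401×10^6·e^(-0.02×16) = 1.155401×10^6·e^-0.32 = 838993.

839000 cells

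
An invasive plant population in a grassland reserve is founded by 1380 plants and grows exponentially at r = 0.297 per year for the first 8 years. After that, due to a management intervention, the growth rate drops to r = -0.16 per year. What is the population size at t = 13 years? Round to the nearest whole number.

6673 plants

Phase 1: N(8) = 1380·e^(0.297×8) = 1380·e^2.376 = 14851.2.
Phase 2 runs for 13 − 8 = 5 years at r = -0.16.
N(13) = 14851.2·e^(-0.16×5) = 14851.2·e^-0.8 = 6673.09.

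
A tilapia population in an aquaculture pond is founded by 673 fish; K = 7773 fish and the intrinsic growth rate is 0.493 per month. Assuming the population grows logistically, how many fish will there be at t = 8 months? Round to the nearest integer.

6454 fish

A = (K − N₀)/N₀ = (7773 − 673)/673 = 10.55.
N(t) = K/(1 + A·e^(−rt)) = 7773/(1 + 10.55×e^(−0.493×8)).
e^(−3.944) = 0.019371; denominator = 1 + 10.55×0.019371 = 1.2044.
N = 7773/1.2044 = 6454.08.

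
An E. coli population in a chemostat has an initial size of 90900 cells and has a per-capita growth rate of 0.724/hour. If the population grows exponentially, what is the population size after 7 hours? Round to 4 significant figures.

N(t) = N₀·e^(rt) = 90900 × e^(0.724×7) = 90900 × e^5.068.
e^5.068 ≈ 158.86, so N ≈ 90900 × 158.86 = 1.444004×10^7.

14440000 cells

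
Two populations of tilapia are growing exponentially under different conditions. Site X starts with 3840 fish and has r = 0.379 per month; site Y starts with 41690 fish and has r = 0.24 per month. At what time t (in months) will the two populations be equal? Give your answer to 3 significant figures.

Set 3840·e^(0.379t) = 41690·e^(0.24t).
e^((0.379 − 0.24)t) = 41690/3840 → e^(0.139·t) = 10.857.
0.139·t = ln(10.857) = 2.3848, so t = 2.3848/0.139 = 17.157.

17.2 months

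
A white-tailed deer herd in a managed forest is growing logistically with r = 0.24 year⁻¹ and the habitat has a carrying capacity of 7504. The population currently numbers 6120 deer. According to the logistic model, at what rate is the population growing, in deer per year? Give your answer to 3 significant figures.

dN/dt = rN(1 − N/K) = 0.24 × 6120 × (1 − 6120/7504).
1 − 6120/7504 = 0.18443; dN/dt = 0.24 × 6120 × 0.18443 = 270.9.

271 deer per year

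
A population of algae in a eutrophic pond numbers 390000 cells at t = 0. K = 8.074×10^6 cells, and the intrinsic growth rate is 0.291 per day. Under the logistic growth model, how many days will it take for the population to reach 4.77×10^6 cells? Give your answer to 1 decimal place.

A = (K − N₀)/N₀ = (8.074×10^6 − 390000)/390000 = 19.703.
Solve 8.074×10^6/(1 + 19.703·e^(−0.291t)) = 4.77×10^6: 1 + 19.703·e^(−0.291t) = 1.6927, so e^(−0.291t) = 0.035156.
−0.291·t = ln(0.035156) = -3.348, so t = 3.348/0.291 = 11.505.

11.5 days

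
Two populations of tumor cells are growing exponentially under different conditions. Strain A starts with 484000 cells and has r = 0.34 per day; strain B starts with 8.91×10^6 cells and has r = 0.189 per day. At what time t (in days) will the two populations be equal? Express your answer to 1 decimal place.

Set 484000·e^(0.34t) = 8.91×10^6·e^(0.189t).
e^((0.34 − 0.189)t) = 8.91×10^6/484000 → e^(0.151·t) = 18.409.
0.151·t = ln(18.409) = 2.9128, so t = 2.9128/0.151 = 19.29.

19.3 days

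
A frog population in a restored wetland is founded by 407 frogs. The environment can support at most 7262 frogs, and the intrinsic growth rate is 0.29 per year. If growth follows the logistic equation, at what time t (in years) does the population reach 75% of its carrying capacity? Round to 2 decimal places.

A = (K − N₀)/N₀ = (7262 − 407)/407 = 16.843.
Solve 7262/(1 + 16.843·e^(−0.29t)) = 5446.5: 1 + 16.843·e^(−0.29t) = 1.3333, so e^(−0.29t) = 0.0197909.
−0.29·t = ln(0.0197909) = -3.9225, so t = 3.9225/0.29 = 13.526.

13.53 years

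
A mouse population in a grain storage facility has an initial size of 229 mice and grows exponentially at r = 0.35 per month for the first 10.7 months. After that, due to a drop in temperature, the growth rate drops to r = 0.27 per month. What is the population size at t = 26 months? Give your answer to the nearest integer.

603030 mice

Phase 1: N(10.7) = 229·e^(0.35×10.7) = 229·e^3.745 = 9688.76.
Phase 2 runs for 26 − 10.7 = 15.3 months at r = 0.27.
N(26) = 9688.76·e^(0.27×15.3) = 9688.76·e^4.131 = 603030.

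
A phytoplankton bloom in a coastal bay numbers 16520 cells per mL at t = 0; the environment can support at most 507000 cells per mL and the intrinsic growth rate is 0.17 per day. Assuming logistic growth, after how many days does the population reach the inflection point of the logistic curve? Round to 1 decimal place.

Logistic growth is fastest at N = K/2 = 253500.
A = (K − N₀)/N₀ = 29.69. Set K/(1 + A·e^(−rt)) = K/2 → A·e^(−rt) = 1.
e^(−0.17t) = 1/29.69 = 0.0336813, so t = ln(29.69)/0.17 = 3.3908/0.17 = 19.946.

19.9 days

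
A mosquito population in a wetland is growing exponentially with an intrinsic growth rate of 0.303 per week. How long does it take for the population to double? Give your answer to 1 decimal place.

2.3 weeks

Doubling time t_d = ln(2)/r = 0.6931/0.303 = 2.2876.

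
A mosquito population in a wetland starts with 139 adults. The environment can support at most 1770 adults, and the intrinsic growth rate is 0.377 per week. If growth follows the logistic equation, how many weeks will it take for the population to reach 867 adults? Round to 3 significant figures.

A = (K − N₀)/N₀ = (1770 − 139)/139 = 11.734.
Solve 1770/(1 + 11.734·e^(−0.377t)) = 867: 1 + 11.734·e^(−0.377t) = 2.0415, so e^(−0.377t) = 0.0887625.
−0.377·t = ln(0.0887625) = -2.4218, so t = 2.4218/0.377 = 6.4238.

6.42 weeks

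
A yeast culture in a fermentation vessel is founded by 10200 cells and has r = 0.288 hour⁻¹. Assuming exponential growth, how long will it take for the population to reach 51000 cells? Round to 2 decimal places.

5.59 hours

Set N₀·e^(rt) = 51000: e^(0.288·t) = 51000/10200 = 5.
0.288·t = ln(5) = 1.6094, so t = 1.6094/0.288 = 5.5883.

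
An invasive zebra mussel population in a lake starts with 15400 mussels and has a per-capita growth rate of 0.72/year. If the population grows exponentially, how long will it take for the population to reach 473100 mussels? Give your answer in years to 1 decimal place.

4.8 years

Set N₀·e^(rt) = 473100: e^(0.72·t) = 473100/15400 = 30.721.
0.72·t = ln(30.721) = 3.4249, so t = 3.4249/0.72 = 4.7569.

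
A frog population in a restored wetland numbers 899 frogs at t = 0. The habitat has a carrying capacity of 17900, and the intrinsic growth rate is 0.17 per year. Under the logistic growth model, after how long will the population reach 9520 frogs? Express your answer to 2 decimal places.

A = (K − N₀)/N₀ = (17900 − 899)/899 = 18.911.
Solve 17900/(1 + 18.911·e^(−0.17t)) = 9520: 1 + 18.911·e^(−0.17t) = 1.8803, so e^(−0.17t) = 0.0465471.
−0.17·t = ln(0.0465471) = -3.0673, so t = 3.0673/0.17 = 18.043.

18.04 years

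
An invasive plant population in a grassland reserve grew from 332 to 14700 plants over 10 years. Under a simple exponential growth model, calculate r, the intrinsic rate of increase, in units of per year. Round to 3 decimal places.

From N(t) = N₀·e^(rt): e^(r·10) = 14700/332 = 44.277.
r·10 = ln(44.277) = 3.7905, so r = 3.7905/10 = 0.37905.

0.379 per year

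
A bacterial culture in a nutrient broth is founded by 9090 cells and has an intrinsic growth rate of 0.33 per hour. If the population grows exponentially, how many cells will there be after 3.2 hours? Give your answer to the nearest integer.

26132 cells

N(t) = N₀·e^(rt) = 9090 × e^(0.33×3.2) = 9090 × e^1.056.
e^1.056 ≈ 2.8748, so N ≈ 9090 × 2.8748 = 26132.4.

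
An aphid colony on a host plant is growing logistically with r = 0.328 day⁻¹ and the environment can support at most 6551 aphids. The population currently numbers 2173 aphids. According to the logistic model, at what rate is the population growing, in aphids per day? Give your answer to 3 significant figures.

dN/dt = rN(1 − N/K) = 0.328 × 2173 × (1 − 2173/6551).
1 − 2173/6551 = 0.66829; dN/dt = 0.328 × 2173 × 0.66829 = 476.32.

476 aphids per day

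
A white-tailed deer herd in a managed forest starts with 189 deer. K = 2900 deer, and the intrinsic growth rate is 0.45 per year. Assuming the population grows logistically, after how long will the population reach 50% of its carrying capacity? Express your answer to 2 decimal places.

A = (K − N₀)/N₀ = (2900 − 189)/189 = 14.344.
Solve 2900/(1 + 14.344·e^(−0.45t)) = 1450: 1 + 14.344·e^(−0.45t) = 2, so e^(−0.45t) = 0.069716.
−0.45·t = ln(0.069716) = -2.6633, so t = 2.6633/0.45 = 5.9185.

5.92 years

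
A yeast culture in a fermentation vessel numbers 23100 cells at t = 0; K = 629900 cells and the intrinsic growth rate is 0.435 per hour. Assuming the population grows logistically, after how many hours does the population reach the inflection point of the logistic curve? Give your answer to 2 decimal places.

7.51 hours

Logistic growth is fastest at N = K/2 = 314950.
A = (K − N₀)/N₀ = 26.268. Set K/(1 + A·e^(−rt)) = K/2 → A·e^(−rt) = 1.
e^(−0.435t) = 1/26.268 = 0.0380686, so t = ln(26.268)/0.435 = 3.2684/0.435 = 7.5135.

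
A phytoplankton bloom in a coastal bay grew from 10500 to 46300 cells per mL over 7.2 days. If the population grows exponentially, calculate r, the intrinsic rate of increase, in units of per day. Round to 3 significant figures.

0.206 per day

From N(t) = N₀·e^(rt): e^(r·7.2) = 46300/10500 = 4.4095.
r·7.2 = ln(4.4095) = 1.4838, so r = 1.4838/7.2 = 0.20608.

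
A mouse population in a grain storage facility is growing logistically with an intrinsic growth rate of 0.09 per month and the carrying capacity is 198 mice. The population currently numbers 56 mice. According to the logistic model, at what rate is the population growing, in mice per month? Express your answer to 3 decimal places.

dN/dt = rN(1 − N/K) = 0.09 × 56 × (1 − 56/198).
1 − 56/198 = 0.71717; dN/dt = 0.09 × 56 × 0.71717 = 3.6145.

3.615 mice per month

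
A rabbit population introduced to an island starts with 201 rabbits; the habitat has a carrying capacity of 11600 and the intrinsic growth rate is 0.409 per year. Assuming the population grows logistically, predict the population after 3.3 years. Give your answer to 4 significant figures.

A = (K − N₀)/N₀ = (11600 − 201)/201 = 56.711.
N(t) = K/(1 + A·e^(−rt)) = 11600/(1 + 56.711×e^(−0.409×3.3)).
e^(−1.35) = 0.25932; denominator = 1 + 56.711×0.25932 = 15.706.
N = 11600/15.706 = 738.557.

738.6 rabbits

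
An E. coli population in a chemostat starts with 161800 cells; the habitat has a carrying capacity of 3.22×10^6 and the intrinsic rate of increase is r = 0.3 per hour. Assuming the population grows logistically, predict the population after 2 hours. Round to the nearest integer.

283123 cells

A = (K − N₀)/N₀ = (3.22×10^6 − 161800)/161800 = 18.901.
N(t) = K/(1 + A·e^(−rt)) = 3.22×10^6/(1 + 18.901×e^(−0.3×2)).
e^(−0.6) = 0.54881; denominator = 1 + 18.901×0.54881 = 11.373.
N = 3.22×10^6/11.373 = 283123.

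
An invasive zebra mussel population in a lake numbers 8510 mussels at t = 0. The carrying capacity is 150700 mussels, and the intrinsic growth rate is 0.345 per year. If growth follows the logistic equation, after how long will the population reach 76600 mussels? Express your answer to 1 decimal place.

8.3 years

A = (K − N₀)/N₀ = (150700 − 8510)/8510 = 16.709.
Solve 150700/(1 + 16.709·e^(−0.345t)) = 76600: 1 + 16.709·e^(−0.345t) = 1.9674, so e^(−0.345t) = 0.0578962.
−0.345·t = ln(0.0578962) = -2.8491, so t = 2.8491/0.345 = 8.2583.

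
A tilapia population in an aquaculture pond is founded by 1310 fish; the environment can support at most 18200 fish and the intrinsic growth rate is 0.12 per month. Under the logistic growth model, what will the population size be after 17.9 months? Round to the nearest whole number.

A = (K − N₀)/N₀ = (18200 − 1310)/1310 = 12.893.
N(t) = K/(1 + A·e^(−rt)) = 18200/(1 + 12.893×e^(−0.12×17.9)).
e^(−2.148) = 0.11672; denominator = 1 + 12.893×0.11672 = 2.5049.
N = 18200/2.5049 = 7265.9.

7266 fish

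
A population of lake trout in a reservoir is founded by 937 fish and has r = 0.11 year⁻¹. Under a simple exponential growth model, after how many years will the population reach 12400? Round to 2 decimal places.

Set N₀·e^(rt) = 12400: e^(0.11·t) = 12400/937 = 13.234.
0.11·t = ln(13.234) = 2.5828, so t = 2.5828/0.11 = 23.48.

23.48 years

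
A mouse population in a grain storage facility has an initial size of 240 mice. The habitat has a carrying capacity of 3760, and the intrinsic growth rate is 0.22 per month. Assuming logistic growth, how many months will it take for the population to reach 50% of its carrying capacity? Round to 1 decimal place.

12.2 months

A = (K − N₀)/N₀ = (3760 − 240)/240 = 14.667.
Solve 3760/(1 + 14.667·e^(−0.22t)) = 1880: 1 + 14.667·e^(−0.22t) = 2, so e^(−0.22t) = 0.0681818.
−0.22·t = ln(0.0681818) = -2.6856, so t = 2.6856/0.22 = 12.207.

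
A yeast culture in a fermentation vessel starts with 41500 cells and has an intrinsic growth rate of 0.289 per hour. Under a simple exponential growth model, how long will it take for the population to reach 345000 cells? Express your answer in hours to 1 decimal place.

Set N₀·e^(rt) = 345000: e^(0.289·t) = 345000/41500 = 8.3133.
0.289·t = ln(8.3133) = 2.1179, so t = 2.1179/0.289 = 7.3282.

7.3 hours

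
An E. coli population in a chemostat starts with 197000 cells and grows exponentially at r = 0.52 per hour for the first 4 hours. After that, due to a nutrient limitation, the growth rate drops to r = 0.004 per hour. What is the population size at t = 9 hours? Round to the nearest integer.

Phase 1: N(4) = 197000·e^(0.52×4) = 197000·e^2.08 = 1.57688×10^6.
Phase 2 runs for 9 − 4 = 5 hours at r = 0.004.
N(9) = 1.57688×10^6·e^(0.004×5) = 1.57688×10^6·e^0.02 = 1.608735×10^6.

1608735 cells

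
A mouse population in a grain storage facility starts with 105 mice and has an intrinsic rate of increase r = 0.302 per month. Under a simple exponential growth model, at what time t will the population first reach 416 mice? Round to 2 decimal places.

4.56 months

Set N₀·e^(rt) = 416: e^(0.302·t) = 416/105 = 3.9619.
0.302·t = ln(3.9619) = 1.3767, so t = 1.3767/0.302 = 4.5587.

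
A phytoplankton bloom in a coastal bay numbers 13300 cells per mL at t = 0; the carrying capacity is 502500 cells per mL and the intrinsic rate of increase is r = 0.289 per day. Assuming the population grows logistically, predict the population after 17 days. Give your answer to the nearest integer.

A = (K − N₀)/N₀ = (502500 − 13300)/13300 = 36.782.
N(t) = K/(1 + A·e^(−rt)) = 502500/(1 + 36.782×e^(−0.289×17)).
e^(−4.913) = 0.0073504; denominator = 1 + 36.782×0.0073504 = 1.2704.
N = 502500/1.2704 = 395556.

395556 cells per mL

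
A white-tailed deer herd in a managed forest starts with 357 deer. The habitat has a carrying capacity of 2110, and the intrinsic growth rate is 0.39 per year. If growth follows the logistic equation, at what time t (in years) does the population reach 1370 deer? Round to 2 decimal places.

5.66 years

A = (K − N₀)/N₀ = (2110 − 357)/357 = 4.9104.
Solve 2110/(1 + 4.9104·e^(−0.39t)) = 1370: 1 + 4.9104·e^(−0.39t) = 1.5401, so e^(−0.39t) = 0.110001.
−0.39·t = ln(0.110001) = -2.2073, so t = 2.2073/0.39 = 5.6597.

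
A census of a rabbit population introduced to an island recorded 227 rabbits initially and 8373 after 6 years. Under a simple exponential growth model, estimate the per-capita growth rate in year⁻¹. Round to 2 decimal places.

0.60 per year

From N(t) = N₀·e^(rt): e^(r·6) = 8373/227 = 36.885.
r·6 = ln(36.885) = 3.6078, so r = 3.6078/6 = 0.6013.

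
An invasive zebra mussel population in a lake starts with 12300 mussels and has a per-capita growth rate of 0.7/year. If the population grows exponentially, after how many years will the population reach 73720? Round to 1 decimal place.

2.6 years

Set N₀·e^(rt) = 73720: e^(0.7·t) = 73720/12300 = 5.9935.
0.7·t = ln(5.9935) = 1.7907, so t = 1.7907/0.7 = 2.5581.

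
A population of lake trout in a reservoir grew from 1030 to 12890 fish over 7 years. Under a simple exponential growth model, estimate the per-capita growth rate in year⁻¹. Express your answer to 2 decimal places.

0.36 per year

From N(t) = N₀·e^(rt): e^(r·7) = 12890/1030 = 12.515.
r·7 = ln(12.515) = 2.5269, so r = 2.5269/7 = 0.36098.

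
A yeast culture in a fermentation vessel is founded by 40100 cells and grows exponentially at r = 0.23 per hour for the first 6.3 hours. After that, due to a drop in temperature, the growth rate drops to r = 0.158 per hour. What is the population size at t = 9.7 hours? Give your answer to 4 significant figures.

292200 cells

Phase 1: N(6.3) = 40100·e^(0.23×6.3) = 40100·e^1.449 = 170780.
Phase 2 runs for 9.7 − 6.3 = 3.4 hours at r = 0.158.
N(9.7) = 170780·e^(0.158×3.4) = 170780·e^0.5372 = 292240.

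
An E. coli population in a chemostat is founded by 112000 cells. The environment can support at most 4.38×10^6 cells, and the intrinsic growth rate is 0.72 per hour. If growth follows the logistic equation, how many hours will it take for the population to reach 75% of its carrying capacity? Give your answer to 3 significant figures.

A = (K − N₀)/N₀ = (4.38×10^6 − 112000)/112000 = 38.107.
Solve 4.38×10^6/(1 + 38.107·e^(−0.72t)) = 3.285×10^6: 1 + 38.107·e^(−0.72t) = 1.3333, so e^(−0.72t) = 0.00874727.
−0.72·t = ln(0.00874727) = -4.739, so t = 4.739/0.72 = 6.582.

6.58 hours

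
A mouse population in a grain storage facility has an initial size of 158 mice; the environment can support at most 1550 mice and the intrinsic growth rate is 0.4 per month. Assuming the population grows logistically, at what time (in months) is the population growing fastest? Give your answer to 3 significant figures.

5.44 months

Logistic growth is fastest at N = K/2 = 775.
A = (K − N₀)/N₀ = 8.8101. Set K/(1 + A·e^(−rt)) = K/2 → A·e^(−rt) = 1.
e^(−0.4t) = 1/8.8101 = 0.113506, so t = ln(8.8101)/0.4 = 2.1759/0.4 = 5.4398.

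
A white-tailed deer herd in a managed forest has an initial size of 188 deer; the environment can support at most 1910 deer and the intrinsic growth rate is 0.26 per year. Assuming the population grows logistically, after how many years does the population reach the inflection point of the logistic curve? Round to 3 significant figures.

Logistic growth is fastest at N = K/2 = 955.
A = (K − N₀)/N₀ = 9.1596. Set K/(1 + A·e^(−rt)) = K/2 → A·e^(−rt) = 1.
e^(−0.26t) = 1/9.1596 = 0.109175, so t = ln(9.1596)/0.26 = 2.2148/0.26 = 8.5185.

8.52 years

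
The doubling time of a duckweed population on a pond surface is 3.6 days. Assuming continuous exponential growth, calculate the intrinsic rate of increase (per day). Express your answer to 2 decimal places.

r = ln(2)/t_d = 0.6931/3.6 = 0.19254.

0.19 per day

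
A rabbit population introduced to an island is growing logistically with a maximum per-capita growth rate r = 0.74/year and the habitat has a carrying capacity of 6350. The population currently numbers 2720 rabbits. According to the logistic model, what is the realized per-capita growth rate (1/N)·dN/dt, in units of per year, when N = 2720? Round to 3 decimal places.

(1/N)·dN/dt = r(1 − N/K) = 0.74 × (1 − 2720/6350).
= 0.74 × 0.57165 = 0.42302.

0.423 per year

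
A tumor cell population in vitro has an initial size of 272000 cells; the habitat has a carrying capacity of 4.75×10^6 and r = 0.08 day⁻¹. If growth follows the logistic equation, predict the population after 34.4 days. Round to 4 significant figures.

2317000 cells

A = (K − N₀)/N₀ = (4.75×10^6 − 272000)/272000 = 16.463.
N(t) = K/(1 + A·e^(−rt)) = 4.75×10^6/(1 + 16.463×e^(−0.08×34.4)).
e^(−2.752) = 0.0638; denominator = 1 + 16.463×0.0638 = 2.0504.
N = 4.75×10^6/2.0504 = 2.31667×10^6.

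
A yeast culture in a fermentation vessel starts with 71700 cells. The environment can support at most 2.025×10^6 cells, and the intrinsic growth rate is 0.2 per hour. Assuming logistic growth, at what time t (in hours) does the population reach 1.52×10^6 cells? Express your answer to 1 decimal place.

A = (K − N₀)/N₀ = (2.025×10^6 − 71700)/71700 = 27.243.
Solve 2.025×10^6/(1 + 27.243·e^(−0.2t)) = 1.52×10^6: 1 + 27.243·e^(−0.2t) = 1.3322, so e^(−0.2t) = 0.0121955.
−0.2·t = ln(0.0121955) = -4.4067, so t = 4.4067/0.2 = 22.033.

22.0 hours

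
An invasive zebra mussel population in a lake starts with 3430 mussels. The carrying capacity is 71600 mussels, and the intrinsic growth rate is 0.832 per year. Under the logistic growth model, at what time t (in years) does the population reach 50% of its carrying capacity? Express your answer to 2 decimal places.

3.59 years

A = (K − N₀)/N₀ = (71600 − 3430)/3430 = 19.875.
Solve 71600/(1 + 19.875·e^(−0.832t)) = 35800: 1 + 19.875·e^(−0.832t) = 2, so e^(−0.832t) = 0.0503154.
−0.832·t = ln(0.0503154) = -2.9894, so t = 2.9894/0.832 = 3.5931.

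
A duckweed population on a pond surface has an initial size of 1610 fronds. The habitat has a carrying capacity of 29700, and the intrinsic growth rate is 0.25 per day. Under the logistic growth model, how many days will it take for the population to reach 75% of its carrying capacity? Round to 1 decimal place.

A = (K − N₀)/N₀ = (29700 − 1610)/1610 = 17.447.
Solve 29700/(1 + 17.447·e^(−0.25t)) = 22275: 1 + 17.447·e^(−0.25t) = 1.3333, so e^(−0.25t) = 0.0191053.
−0.25·t = ln(0.0191053) = -3.9578, so t = 3.9578/0.25 = 15.831.

15.8 days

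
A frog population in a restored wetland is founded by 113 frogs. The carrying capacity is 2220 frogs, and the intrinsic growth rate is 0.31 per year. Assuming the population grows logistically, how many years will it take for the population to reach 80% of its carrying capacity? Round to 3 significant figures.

13.9 years

A = (K − N₀)/N₀ = (2220 − 113)/113 = 18.646.
Solve 2220/(1 + 18.646·e^(−0.31t)) = 1776: 1 + 18.646·e^(−0.31t) = 1.25, so e^(−0.31t) = 0.0134077.
−0.31·t = ln(0.0134077) = -4.3119, so t = 4.3119/0.31 = 13.909.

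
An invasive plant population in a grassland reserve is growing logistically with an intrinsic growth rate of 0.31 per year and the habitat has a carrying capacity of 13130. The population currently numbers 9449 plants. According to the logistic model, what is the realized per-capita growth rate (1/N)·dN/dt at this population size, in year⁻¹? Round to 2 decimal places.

(1/N)·dN/dt = r(1 − N/K) = 0.31 × (1 − 9449/13130).
= 0.31 × 0.28035 = 0.086909.

0.09 per year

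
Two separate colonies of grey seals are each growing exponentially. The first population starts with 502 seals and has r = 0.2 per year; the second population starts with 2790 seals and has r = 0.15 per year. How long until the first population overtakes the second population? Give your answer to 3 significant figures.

34.3 years

Set 502·e^(0.2t) = 2790·e^(0.15t).
e^((0.2 − 0.15)t) = 2790/502 → e^(0.05·t) = 5.5578.
0.05·t = ln(5.5578) = 1.7152, so t = 1.7152/0.05 = 34.304.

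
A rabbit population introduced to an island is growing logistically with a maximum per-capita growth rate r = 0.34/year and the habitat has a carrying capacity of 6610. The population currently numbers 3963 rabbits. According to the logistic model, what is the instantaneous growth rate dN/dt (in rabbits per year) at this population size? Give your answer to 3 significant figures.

540 rabbits per year

dN/dt = rN(1 − N/K) = 0.34 × 3963 × (1 − 3963/6610).
1 − 3963/6610 = 0.40045; dN/dt = 0.34 × 3963 × 0.40045 = 539.58.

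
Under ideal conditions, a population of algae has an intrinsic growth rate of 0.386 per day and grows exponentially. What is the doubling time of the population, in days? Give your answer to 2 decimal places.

1.80 days

Doubling time t_d = ln(2)/r = 0.6931/0.386 = 1.7957.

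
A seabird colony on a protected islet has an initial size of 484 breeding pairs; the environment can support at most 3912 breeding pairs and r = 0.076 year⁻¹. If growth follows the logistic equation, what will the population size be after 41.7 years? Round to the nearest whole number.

3014 breeding pairs

A = (K − N₀)/N₀ = (3912 − 484)/484 = 7.0826.
N(t) = K/(1 + A·e^(−rt)) = 3912/(1 + 7.0826×e^(−0.076×41.7)).
e^(−3.169) = 0.042037; denominator = 1 + 7.0826×0.042037 = 1.2977.
N = 3912/1.2977 = 3014.48.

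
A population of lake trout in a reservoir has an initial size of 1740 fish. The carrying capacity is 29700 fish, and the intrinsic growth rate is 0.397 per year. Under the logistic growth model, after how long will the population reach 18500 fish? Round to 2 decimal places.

8.26 years

A = (K − N₀)/N₀ = (29700 − 1740)/1740 = 16.069.
Solve 29700/(1 + 16.069·e^(−0.397t)) = 18500: 1 + 16.069·e^(−0.397t) = 1.6054, so e^(−0.397t) = 0.0376754.
−0.397·t = ln(0.0376754) = -3.2787, so t = 3.2787/0.397 = 8.2588.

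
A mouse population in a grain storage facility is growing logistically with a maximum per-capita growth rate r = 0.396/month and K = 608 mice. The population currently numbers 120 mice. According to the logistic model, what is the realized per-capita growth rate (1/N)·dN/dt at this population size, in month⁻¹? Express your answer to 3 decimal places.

0.318 per month

(1/N)·dN/dt = r(1 − N/K) = 0.396 × (1 − 120/608).
= 0.396 × 0.80263 = 0.31784.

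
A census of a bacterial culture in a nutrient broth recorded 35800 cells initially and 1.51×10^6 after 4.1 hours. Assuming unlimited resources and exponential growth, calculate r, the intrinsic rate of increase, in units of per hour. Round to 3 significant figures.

From N(t) = N₀·e^(rt): e^(r·4.1) = 1.51×10^6/35800 = 42.179.
r·4.1 = ln(42.179) = 3.7419, so r = 3.7419/4.1 = 0.91266.

0.913 per hour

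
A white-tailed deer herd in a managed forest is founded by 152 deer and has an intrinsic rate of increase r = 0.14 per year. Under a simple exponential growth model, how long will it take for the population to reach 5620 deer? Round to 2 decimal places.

25.79 years

Set N₀·e^(rt) = 5620: e^(0.14·t) = 5620/152 = 36.974.
0.14·t = ln(36.974) = 3.6102, so t = 3.6102/0.14 = 25.787.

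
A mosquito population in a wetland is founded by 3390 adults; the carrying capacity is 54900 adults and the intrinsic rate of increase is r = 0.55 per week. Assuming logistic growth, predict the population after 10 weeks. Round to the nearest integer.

A = (K − N₀)/N₀ = (54900 − 3390)/3390 = 15.195.
N(t) = K/(1 + A·e^(−rt)) = 54900/(1 + 15.195×e^(−0.55×10)).
e^(−5.5) = 0.0040868; denominator = 1 + 15.195×0.0040868 = 1.0621.
N = 54900/1.0621 = 51690.2.

51690 adults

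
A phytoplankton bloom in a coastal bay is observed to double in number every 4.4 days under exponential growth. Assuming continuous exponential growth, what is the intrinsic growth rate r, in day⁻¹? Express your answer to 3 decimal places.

0.158 per day

r = ln(2)/t_d = 0.6931/4.4 = 0.15753.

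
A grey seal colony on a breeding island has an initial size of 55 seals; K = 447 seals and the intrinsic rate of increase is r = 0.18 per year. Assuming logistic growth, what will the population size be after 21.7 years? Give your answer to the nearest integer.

391 seals

A = (K − N₀)/N₀ = (447 − 55)/55 = 7.1273.
N(t) = K/(1 + A·e^(−rt)) = 447/(1 + 7.1273×e^(−0.18×21.7)).
e^(−3.906) = 0.020121; denominator = 1 + 7.1273×0.020121 = 1.1434.
N = 447/1.1434 = 390.937.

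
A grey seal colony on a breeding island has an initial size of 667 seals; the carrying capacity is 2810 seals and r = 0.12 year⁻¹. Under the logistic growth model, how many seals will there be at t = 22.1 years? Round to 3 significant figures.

2290 seals

A = (K − N₀)/N₀ = (2810 − 667)/667 = 3.2129.
N(t) = K/(1 + A·e^(−rt)) = 2810/(1 + 3.2129×e^(−0.12×22.1)).
e^(−2.652) = 0.07051; denominator = 1 + 3.2129×0.07051 = 1.2265.
N = 2810/1.2265 = 2291.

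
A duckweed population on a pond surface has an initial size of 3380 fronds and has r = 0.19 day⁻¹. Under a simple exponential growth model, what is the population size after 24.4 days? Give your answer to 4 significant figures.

348600 fronds

N(t) = N₀·e^(rt) = 3380 × e^(0.19×24.4) = 3380 × e^4.636.
e^4.636 ≈ 103.13, so N ≈ 3380 × 103.13 = 348583.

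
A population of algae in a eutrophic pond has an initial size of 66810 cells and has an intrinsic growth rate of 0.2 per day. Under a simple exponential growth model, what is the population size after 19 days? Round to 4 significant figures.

N(t) = N₀·e^(rt) = 66810 × e^(0.2×19) = 66810 × e^3.8.
e^3.8 ≈ 44.701, so N ≈ 66810 × 44.701 = 2.986486×10^6.

2986000 cells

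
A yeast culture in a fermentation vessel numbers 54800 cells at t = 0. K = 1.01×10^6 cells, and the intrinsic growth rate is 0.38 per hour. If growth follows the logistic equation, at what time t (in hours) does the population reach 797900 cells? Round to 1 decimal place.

A = (K − N₀)/N₀ = (1.01×10^6 − 54800)/54800 = 17.431.
Solve 1.01×10^6/(1 + 17.431·e^(−0.38t)) = 797900: 1 + 17.431·e^(−0.38t) = 1.2658, so e^(−0.38t) = 0.0152503.
−0.38·t = ln(0.0152503) = -4.1832, so t = 4.1832/0.38 = 11.008.

11.0 hours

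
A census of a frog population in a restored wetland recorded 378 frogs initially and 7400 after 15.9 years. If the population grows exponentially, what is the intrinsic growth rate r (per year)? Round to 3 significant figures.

0.187 per year

From N(t) = N₀·e^(rt): e^(r·15.9) = 7400/378 = 19.577.
r·15.9 = ln(19.577) = 2.9743, so r = 2.9743/15.9 = 0.18707.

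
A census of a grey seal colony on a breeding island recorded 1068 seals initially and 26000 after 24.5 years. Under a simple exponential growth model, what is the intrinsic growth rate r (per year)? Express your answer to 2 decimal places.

0.13 per year

From N(t) = N₀·e^(rt): e^(r·24.5) = 26000/1068 = 24.345.
r·24.5 = ln(24.345) = 3.1923, so r = 3.1923/24.5 = 0.1303.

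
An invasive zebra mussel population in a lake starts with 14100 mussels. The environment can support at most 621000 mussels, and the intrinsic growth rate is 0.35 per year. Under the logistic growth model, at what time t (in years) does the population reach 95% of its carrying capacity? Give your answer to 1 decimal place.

19.2 years

A = (K − N₀)/N₀ = (621000 − 14100)/14100 = 43.043.
Solve 621000/(1 + 43.043·e^(−0.35t)) = 589950: 1 + 43.043·e^(−0.35t) = 1.0526, so e^(−0.35t) = 0.00122278.
−0.35·t = ln(0.00122278) = -6.7066, so t = 6.7066/0.35 = 19.162.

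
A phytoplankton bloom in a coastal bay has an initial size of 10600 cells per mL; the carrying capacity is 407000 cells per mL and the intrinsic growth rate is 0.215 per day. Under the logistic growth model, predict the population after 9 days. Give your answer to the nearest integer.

A = (K − N₀)/N₀ = (407000 − 10600)/10600 = 37.396.
N(t) = K/(1 + A·e^(−rt)) = 407000/(1 + 37.396×e^(−0.215×9)).
e^(−1.935) = 0.14442; denominator = 1 + 37.396×0.14442 = 6.4009.
N = 407000/6.4009 = 63584.6.

63585 cells per mL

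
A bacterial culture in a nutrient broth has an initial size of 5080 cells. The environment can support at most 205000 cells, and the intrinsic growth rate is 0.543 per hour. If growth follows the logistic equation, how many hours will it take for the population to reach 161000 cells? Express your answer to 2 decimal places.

A = (K − N₀)/N₀ = (205000 − 5080)/5080 = 39.354.
Solve 205000/(1 + 39.354·e^(−0.543t)) = 161000: 1 + 39.354·e^(−0.543t) = 1.2733, so e^(−0.543t) = 0.00694439.
−0.543·t = ln(0.00694439) = -4.9698, so t = 4.9698/0.543 = 9.1525.

9.15 hours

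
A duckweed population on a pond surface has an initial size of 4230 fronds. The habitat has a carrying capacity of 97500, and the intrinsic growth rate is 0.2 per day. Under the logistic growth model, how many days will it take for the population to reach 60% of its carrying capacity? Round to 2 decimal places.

17.49 days

A = (K − N₀)/N₀ = (97500 − 4230)/4230 = 22.05.
Solve 97500/(1 + 22.05·e^(−0.2t)) = 58500: 1 + 22.05·e^(−0.2t) = 1.6667, so e^(−0.2t) = 0.0302348.
−0.2·t = ln(0.0302348) = -3.4988, so t = 3.4988/0.2 = 17.494.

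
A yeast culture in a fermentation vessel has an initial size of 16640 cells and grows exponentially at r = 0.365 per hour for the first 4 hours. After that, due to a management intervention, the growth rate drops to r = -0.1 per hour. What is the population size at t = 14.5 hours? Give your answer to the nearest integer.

Phase 1: N(4) = 16640·e^(0.365×4) = 16640·e^1.46 = 71651.2.
Phase 2 runs for 14.5 − 4 = 10.5 hours at r = -0.1.
N(14.5) = 71651.2·e^(-0.1×10.5) = 71651.2·e^-1.05 = 25073.4.

25073 cells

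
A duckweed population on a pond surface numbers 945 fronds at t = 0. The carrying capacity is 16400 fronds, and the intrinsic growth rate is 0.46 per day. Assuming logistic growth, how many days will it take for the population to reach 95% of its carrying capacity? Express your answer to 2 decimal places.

A = (K − N₀)/N₀ = (16400 − 945)/945 = 16.354.
Solve 16400/(1 + 16.354·e^(−0.46t)) = 15580: 1 + 16.354·e^(−0.46t) = 1.0526, so e^(−0.46t) = 0.00321817.
−0.46·t = ln(0.00321817) = -5.7389, so t = 5.7389/0.46 = 12.476.

12.48 days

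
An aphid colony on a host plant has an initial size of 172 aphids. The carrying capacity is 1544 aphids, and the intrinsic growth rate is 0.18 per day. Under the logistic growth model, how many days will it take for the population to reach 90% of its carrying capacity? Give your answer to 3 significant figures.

A = (K − N₀)/N₀ = (1544 − 172)/172 = 7.9767.
Solve 1544/(1 + 7.9767·e^(−0.18t)) = 1389.6: 1 + 7.9767·e^(−0.18t) = 1.1111, so e^(−0.18t) = 0.0139294.
−0.18·t = ln(0.0139294) = -4.2738, so t = 4.2738/0.18 = 23.743.

23.7 days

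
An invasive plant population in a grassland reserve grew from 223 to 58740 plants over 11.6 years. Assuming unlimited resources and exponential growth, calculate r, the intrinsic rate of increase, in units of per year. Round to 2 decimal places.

0.48 per year

From N(t) = N₀·e^(rt): e^(r·11.6) = 58740/223 = 263.41.
r·11.6 = ln(263.41) = 5.5737, so r = 5.5737/11.6 = 0.48049.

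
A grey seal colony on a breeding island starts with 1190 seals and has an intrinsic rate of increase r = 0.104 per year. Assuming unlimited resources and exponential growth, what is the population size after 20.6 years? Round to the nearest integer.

10139 seals

N(t) = N₀·e^(rt) = 1190 × e^(0.104×20.6) = 1190 × e^2.142.
e^2.142 ≈ 8.5199, so N ≈ 1190 × 8.5199 = 10138.6.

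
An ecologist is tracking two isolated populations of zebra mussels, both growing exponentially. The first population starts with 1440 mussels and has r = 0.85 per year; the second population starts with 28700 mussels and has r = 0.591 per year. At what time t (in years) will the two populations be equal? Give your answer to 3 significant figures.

11.6 years

Set 1440·e^(0.85t) = 28700·e^(0.591t).
e^((0.85 − 0.591)t) = 28700/1440 → e^(0.259·t) = 19.931.
0.259·t = ln(19.931) = 2.9923, so t = 2.9923/0.259 = 11.553.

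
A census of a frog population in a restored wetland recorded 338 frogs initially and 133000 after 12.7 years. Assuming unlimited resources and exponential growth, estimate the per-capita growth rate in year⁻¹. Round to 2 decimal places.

From N(t) = N₀·e^(rt): e^(r·12.7) = 133000/338 = 393.49.
r·12.7 = ln(393.49) = 5.9751, so r = 5.9751/12.7 = 0.47048.

0.47 per year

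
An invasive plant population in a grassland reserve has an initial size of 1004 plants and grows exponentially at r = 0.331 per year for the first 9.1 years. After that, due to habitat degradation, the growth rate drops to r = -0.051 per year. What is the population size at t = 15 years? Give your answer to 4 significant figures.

15110 plants

Phase 1: N(9.1) = 1004·e^(0.331×9.1) = 1004·e^3.012 = 20411.4.
Phase 2 runs for 15 − 9.1 = 5.9 years at r = -0.051.
N(15) = 20411.4·e^(-0.051×5.9) = 20411.4·e^-0.3009 = 15107.5.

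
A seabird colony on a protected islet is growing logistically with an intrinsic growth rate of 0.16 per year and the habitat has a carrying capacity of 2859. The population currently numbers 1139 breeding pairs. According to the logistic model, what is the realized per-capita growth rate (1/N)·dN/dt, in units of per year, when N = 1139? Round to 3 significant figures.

(1/N)·dN/dt = r(1 − N/K) = 0.16 × (1 − 1139/2859).
= 0.16 × 0.60161 = 0.096257.

0.0963 per year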